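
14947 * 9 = 134523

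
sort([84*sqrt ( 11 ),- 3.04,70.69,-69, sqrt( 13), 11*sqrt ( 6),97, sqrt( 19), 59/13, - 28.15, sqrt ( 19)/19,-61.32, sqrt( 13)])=[ - 69, - 61.32,  -  28.15, - 3.04,sqrt( 19)/19,sqrt( 13 ),sqrt( 13),  sqrt( 19),  59/13,  11*sqrt( 6 ),  70.69, 97,84*sqrt(11 ) ] 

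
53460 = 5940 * 9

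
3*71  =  213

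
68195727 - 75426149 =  - 7230422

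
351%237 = 114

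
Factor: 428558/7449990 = 214279/3724995 = 3^( - 1 )*5^( - 1)*13^1*53^1 * 103^( - 1 )*311^1*2411^( - 1) 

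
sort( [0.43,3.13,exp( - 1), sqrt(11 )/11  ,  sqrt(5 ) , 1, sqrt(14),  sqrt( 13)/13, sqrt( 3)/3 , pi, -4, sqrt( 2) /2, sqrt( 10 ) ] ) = [  -  4, sqrt( 13)/13, sqrt( 11 ) /11, exp(  -  1 ), 0.43,sqrt( 3 ) /3, sqrt( 2) /2,1, sqrt( 5), 3.13 , pi,sqrt (10),sqrt( 14 )] 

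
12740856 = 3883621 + 8857235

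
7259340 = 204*35585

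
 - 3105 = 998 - 4103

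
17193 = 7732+9461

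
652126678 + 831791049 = 1483917727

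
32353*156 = 5047068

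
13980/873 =16 + 4/291 = 16.01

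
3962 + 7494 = 11456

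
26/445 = 26/445=0.06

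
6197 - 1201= 4996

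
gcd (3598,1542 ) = 514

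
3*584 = 1752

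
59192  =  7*8456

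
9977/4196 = 9977/4196 = 2.38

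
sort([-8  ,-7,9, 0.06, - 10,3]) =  [-10, - 8, - 7, 0.06,3,9 ] 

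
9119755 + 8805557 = 17925312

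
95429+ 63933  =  159362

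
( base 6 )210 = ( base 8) 116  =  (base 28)2m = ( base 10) 78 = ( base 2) 1001110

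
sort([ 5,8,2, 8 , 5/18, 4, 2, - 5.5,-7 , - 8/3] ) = [ - 7, - 5.5,-8/3,5/18, 2,  2 , 4,5,8,8 ]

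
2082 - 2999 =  - 917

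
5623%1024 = 503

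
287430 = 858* 335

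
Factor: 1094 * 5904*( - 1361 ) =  - 2^5*3^2*41^1*547^1 * 1361^1 = - 8790666336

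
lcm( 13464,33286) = 1198296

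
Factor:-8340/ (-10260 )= 3^( - 2)*19^(-1)*139^1 = 139/171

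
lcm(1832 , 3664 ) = 3664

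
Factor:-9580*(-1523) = 2^2 * 5^1*479^1*1523^1 = 14590340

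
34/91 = 34/91 = 0.37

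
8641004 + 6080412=14721416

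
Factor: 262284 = 2^2*3^1*11^1*1987^1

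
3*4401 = 13203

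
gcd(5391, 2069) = 1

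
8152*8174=66634448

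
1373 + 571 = 1944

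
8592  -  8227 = 365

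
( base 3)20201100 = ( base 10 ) 4896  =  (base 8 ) 11440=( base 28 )66o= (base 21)B23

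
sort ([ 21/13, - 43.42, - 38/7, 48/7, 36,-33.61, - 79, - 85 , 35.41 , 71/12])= [-85, - 79,-43.42,  -  33.61, - 38/7, 21/13, 71/12, 48/7, 35.41, 36] 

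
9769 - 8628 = 1141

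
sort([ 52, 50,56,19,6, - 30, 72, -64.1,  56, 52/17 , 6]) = [ - 64.1,-30, 52/17,  6,6, 19, 50,52,56,56, 72 ]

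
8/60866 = 4/30433 = 0.00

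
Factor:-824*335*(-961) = 2^3*5^1*31^2*67^1*103^1 = 265274440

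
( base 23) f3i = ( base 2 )1111101010110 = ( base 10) 8022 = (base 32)7qm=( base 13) 3861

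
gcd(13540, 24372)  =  2708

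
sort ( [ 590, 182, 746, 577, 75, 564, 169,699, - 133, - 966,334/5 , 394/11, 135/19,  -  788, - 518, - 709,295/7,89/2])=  [ - 966,-788 ,- 709, - 518, - 133,135/19 , 394/11, 295/7, 89/2, 334/5, 75, 169,182, 564, 577, 590,699, 746]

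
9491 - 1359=8132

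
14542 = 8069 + 6473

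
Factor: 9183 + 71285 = 80468 = 2^2*20117^1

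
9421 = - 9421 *( - 1) 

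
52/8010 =26/4005  =  0.01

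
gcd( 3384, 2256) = 1128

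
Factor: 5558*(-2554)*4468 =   -  2^4*7^1*397^1*1117^1*1277^1  =  - 63423849776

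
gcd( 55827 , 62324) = 1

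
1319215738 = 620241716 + 698974022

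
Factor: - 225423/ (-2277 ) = 3^2*11^1=99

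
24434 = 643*38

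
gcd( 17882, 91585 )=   1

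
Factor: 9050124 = 2^2 * 3^1*43^1 * 17539^1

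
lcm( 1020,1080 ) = 18360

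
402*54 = 21708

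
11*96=1056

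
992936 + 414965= 1407901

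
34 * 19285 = 655690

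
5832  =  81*72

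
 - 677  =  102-779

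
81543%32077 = 17389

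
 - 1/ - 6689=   1/6689 = 0.00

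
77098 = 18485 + 58613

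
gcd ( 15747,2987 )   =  29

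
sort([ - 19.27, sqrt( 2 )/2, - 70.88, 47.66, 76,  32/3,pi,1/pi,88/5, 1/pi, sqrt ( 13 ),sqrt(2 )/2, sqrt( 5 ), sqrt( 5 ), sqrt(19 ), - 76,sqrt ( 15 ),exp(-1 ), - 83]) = [ - 83, - 76,-70.88, - 19.27,1/pi,1/pi,exp( - 1), sqrt ( 2)/2,sqrt ( 2 )/2,  sqrt(5 ),  sqrt( 5),pi, sqrt( 13 ), sqrt(15) , sqrt(19), 32/3,88/5, 47.66, 76]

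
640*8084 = 5173760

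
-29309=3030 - 32339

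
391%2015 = 391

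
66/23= 2 + 20/23 = 2.87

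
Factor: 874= 2^1*  19^1*23^1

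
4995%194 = 145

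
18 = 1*18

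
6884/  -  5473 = - 6884/5473 = - 1.26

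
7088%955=403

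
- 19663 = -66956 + 47293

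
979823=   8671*113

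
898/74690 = 449/37345 = 0.01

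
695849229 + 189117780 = 884967009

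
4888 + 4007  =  8895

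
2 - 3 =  - 1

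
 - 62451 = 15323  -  77774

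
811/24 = 811/24 = 33.79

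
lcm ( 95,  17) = 1615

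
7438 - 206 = 7232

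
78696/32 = 9837/4 = 2459.25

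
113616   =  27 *4208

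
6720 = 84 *80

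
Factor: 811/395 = 5^( - 1)*79^ ( - 1)*811^1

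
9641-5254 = 4387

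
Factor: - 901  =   - 17^1*53^1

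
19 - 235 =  - 216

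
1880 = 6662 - 4782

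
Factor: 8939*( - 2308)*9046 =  - 2^3 * 7^1*577^1*1277^1*4523^1 = -186629943752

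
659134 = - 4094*(  -  161) 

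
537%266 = 5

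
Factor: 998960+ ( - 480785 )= 3^2* 5^2 * 7^2 * 47^1 = 518175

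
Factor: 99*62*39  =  239382 = 2^1*3^3*11^1*13^1 * 31^1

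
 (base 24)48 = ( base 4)1220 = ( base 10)104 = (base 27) 3N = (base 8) 150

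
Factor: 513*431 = 221103 =3^3*19^1*431^1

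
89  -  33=56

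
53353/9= 5928 + 1/9 = 5928.11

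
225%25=0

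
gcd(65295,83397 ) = 3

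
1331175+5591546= 6922721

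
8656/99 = 87 + 43/99= 87.43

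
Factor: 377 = 13^1*29^1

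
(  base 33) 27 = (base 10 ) 73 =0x49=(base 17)45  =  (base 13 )58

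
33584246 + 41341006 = 74925252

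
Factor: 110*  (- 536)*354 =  - 20871840 = - 2^5*3^1*5^1*11^1*59^1*67^1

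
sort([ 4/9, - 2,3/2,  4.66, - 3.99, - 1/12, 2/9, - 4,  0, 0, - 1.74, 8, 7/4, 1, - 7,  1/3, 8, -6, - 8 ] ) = [ - 8, -7, -6,-4, - 3.99, - 2, - 1.74, - 1/12, 0, 0, 2/9,  1/3, 4/9 , 1, 3/2, 7/4,4.66, 8, 8] 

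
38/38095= 2/2005= 0.00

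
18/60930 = 1/3385 = 0.00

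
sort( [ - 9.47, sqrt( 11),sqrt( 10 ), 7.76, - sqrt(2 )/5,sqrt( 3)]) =[ - 9.47, - sqrt( 2 ) /5,  sqrt ( 3 ), sqrt( 10 ),sqrt( 11),  7.76] 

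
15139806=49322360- 34182554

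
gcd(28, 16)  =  4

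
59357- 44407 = 14950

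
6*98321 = 589926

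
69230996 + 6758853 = 75989849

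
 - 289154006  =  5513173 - 294667179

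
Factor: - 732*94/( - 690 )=2^2*5^( - 1)*23^( - 1 )*47^1 * 61^1  =  11468/115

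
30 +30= 60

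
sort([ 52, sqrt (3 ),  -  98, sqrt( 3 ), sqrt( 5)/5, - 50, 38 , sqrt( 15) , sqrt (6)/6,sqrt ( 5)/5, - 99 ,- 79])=[ - 99, - 98 , - 79, - 50, sqrt(6 )/6,sqrt( 5)/5,  sqrt( 5 )/5,sqrt(3),sqrt( 3), sqrt( 15),38, 52]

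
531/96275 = 531/96275  =  0.01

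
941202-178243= 762959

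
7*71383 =499681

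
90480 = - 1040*( - 87 )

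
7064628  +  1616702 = 8681330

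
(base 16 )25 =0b100101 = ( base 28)19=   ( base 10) 37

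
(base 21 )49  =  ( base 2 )1011101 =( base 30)33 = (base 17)58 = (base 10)93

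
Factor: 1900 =2^2*5^2*19^1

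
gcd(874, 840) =2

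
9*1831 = 16479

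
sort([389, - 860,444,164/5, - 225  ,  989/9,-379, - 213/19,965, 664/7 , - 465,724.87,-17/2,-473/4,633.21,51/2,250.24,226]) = [ - 860, - 465,  -  379,  -  225, - 473/4, - 213/19, - 17/2,51/2,164/5,  664/7 , 989/9,226, 250.24,389,444,633.21,724.87,965 ] 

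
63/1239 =3/59 = 0.05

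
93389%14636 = 5573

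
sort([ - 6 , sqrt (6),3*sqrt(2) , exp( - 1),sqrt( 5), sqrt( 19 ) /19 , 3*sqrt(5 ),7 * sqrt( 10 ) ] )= [ -6, sqrt( 19 )/19,exp( - 1 ),sqrt( 5 ),sqrt(6 ),3*sqrt ( 2), 3*sqrt( 5),7*sqrt(10) ]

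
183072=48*3814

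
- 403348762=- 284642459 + -118706303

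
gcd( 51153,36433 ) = 1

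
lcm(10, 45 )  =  90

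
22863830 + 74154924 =97018754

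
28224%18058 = 10166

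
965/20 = 48+1/4 = 48.25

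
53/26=53/26  =  2.04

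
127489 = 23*5543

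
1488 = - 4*( - 372)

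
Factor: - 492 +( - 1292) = - 1784 = - 2^3*223^1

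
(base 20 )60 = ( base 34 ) 3i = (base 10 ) 120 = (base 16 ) 78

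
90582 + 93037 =183619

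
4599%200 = 199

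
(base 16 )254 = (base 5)4341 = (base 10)596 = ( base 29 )KG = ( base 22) 152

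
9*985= 8865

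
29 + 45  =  74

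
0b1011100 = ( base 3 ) 10102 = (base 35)2m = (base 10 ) 92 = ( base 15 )62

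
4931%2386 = 159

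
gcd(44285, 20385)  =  5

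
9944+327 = 10271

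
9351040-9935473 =  -  584433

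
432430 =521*830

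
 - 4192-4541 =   -  8733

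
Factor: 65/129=3^(  -  1 ) * 5^1 * 13^1*43^( - 1)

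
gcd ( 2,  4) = 2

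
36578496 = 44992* 813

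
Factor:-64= - 2^6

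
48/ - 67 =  - 48/67 = - 0.72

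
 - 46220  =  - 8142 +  - 38078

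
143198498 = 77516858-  - 65681640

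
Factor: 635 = 5^1*127^1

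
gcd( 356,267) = 89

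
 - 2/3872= -1/1936 = - 0.00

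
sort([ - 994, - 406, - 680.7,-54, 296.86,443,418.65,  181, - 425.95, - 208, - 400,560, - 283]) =[-994, - 680.7, - 425.95,-406, - 400, - 283, - 208, - 54, 181, 296.86, 418.65, 443, 560 ] 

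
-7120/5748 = -1780/1437 =- 1.24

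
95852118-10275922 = 85576196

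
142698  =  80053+62645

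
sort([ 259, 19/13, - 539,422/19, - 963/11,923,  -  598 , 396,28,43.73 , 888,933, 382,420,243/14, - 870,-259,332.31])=[  -  870, - 598,-539, - 259, - 963/11,19/13, 243/14, 422/19, 28,43.73,259,332.31,382,396, 420, 888, 923, 933 ]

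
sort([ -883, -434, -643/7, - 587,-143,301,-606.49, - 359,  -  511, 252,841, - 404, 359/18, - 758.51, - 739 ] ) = [ - 883,-758.51, -739, - 606.49, - 587, - 511, - 434, - 404, - 359, - 143, - 643/7,359/18,252, 301,841]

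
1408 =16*88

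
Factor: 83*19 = 1577 = 19^1  *  83^1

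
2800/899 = 3+103/899 = 3.11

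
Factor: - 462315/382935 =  - 629/521 =- 17^1*37^1*521^( - 1)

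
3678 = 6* 613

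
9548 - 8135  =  1413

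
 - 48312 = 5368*( - 9)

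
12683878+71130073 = 83813951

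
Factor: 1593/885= 3^2*5^(-1) = 9/5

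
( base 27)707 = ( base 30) 5KA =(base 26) 7EE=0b1001111110110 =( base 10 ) 5110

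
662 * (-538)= -356156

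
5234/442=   2617/221 =11.84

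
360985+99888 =460873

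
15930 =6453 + 9477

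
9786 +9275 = 19061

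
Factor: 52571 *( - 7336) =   -  385660856 = - 2^3*7^1*131^1*52571^1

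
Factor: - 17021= - 17021^1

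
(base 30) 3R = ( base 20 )5h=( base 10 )117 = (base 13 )90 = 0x75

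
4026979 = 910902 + 3116077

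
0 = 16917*0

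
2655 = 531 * 5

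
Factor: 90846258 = 2^1*3^1 * 19^1 *193^1 *4129^1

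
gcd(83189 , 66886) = 1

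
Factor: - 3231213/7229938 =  -2^( - 1) * 3^1*  103^1*10457^1*3614969^( - 1) 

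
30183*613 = 18502179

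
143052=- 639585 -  - 782637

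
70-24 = 46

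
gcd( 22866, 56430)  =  6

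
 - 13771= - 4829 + - 8942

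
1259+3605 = 4864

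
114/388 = 57/194 = 0.29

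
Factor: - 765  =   - 3^2*5^1*17^1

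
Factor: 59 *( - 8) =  - 472  =  - 2^3*59^1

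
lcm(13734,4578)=13734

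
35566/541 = 35566/541 =65.74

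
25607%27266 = 25607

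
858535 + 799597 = 1658132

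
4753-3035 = 1718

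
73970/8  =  36985/4 = 9246.25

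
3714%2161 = 1553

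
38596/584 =66  +  13/146   =  66.09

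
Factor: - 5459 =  - 53^1*103^1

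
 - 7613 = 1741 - 9354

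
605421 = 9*67269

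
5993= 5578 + 415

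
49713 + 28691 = 78404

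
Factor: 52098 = 2^1*3^1*19^1*457^1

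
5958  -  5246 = 712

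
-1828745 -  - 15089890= 13261145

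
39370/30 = 3937/3  =  1312.33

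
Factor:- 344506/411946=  - 613/733  =  -613^1*733^(-1)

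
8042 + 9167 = 17209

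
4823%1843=1137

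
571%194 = 183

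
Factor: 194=2^1*97^1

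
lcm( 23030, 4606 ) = 23030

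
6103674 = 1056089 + 5047585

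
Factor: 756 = 2^2*3^3*7^1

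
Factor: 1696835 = 5^1 * 7^1*48481^1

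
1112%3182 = 1112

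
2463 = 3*821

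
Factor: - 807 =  -3^1*269^1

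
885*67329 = 59586165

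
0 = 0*66344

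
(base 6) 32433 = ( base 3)20011010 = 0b1000110000101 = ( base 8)10605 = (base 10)4485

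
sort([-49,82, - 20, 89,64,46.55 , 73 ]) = [-49, -20,46.55,64, 73, 82,  89 ]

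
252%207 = 45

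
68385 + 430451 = 498836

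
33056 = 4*8264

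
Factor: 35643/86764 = 327/796=2^(-2)*3^1*109^1*199^( - 1 )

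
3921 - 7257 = - 3336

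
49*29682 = 1454418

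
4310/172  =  25+5/86 = 25.06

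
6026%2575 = 876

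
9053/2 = 4526+ 1/2 =4526.50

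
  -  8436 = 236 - 8672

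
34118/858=39 + 328/429 = 39.76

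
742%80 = 22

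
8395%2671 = 382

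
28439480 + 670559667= 698999147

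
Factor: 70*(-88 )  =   - 2^4*5^1*7^1*11^1 = - 6160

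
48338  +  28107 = 76445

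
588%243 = 102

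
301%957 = 301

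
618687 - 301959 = 316728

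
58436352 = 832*70236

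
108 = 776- 668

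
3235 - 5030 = -1795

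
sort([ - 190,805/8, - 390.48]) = [ - 390.48, -190, 805/8 ]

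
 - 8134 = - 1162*7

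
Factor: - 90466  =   - 2^1*45233^1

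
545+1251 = 1796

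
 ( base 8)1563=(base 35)p8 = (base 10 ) 883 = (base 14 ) 471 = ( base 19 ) 289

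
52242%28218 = 24024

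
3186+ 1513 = 4699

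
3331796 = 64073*52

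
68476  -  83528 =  - 15052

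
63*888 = 55944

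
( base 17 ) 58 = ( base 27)3C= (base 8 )135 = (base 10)93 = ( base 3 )10110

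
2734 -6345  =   - 3611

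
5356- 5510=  - 154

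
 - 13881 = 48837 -62718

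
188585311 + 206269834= 394855145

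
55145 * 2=110290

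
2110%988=134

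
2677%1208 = 261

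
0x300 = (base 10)768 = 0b1100000000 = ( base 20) 1I8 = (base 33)n9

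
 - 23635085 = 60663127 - 84298212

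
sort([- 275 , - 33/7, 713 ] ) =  [ - 275,-33/7,  713] 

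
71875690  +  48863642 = 120739332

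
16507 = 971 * 17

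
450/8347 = 450/8347 = 0.05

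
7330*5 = 36650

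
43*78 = 3354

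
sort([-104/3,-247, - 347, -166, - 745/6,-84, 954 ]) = [- 347, - 247, - 166,-745/6,  -  84, - 104/3, 954 ] 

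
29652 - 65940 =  - 36288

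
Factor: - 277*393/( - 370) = 2^ ( - 1)*3^1*5^(  -  1) * 37^(  -  1)*131^1*277^1 = 108861/370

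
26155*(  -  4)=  - 104620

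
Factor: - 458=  - 2^1*229^1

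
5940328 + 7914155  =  13854483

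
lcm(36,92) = 828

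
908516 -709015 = 199501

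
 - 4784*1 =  - 4784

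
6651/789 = 2217/263 = 8.43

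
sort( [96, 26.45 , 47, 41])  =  [26.45,41, 47,96 ] 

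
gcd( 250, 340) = 10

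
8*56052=448416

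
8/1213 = 8/1213 = 0.01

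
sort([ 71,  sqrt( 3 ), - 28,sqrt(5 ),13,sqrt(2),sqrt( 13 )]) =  [ - 28,sqrt(2 ),sqrt( 3 ),sqrt(5), sqrt( 13 ),  13,71]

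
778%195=193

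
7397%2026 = 1319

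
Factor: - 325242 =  - 2^1*3^3*19^1*317^1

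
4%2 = 0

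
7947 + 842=8789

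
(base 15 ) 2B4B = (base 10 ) 9296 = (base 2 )10010001010000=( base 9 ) 13668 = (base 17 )1F2E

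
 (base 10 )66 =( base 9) 73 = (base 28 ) 2a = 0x42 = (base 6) 150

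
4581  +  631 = 5212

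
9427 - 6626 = 2801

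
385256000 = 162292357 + 222963643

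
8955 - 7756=1199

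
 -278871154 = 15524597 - 294395751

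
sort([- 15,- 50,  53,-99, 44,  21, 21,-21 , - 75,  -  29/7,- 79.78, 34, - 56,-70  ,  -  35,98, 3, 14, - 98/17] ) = [-99, - 79.78,-75, - 70,-56, - 50,-35, - 21, - 15 , - 98/17, - 29/7,3 , 14,21, 21, 34 , 44, 53, 98]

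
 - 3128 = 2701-5829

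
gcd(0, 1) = 1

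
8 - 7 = 1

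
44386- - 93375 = 137761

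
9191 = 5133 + 4058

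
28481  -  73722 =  - 45241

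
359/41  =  8 + 31/41 = 8.76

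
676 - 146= 530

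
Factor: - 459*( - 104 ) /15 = 2^3*3^2 *5^ (-1)*13^1*17^1 = 15912/5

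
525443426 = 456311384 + 69132042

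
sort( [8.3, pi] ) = [ pi,8.3] 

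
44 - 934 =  -890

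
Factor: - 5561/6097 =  - 7^ (-1)*13^( - 1)*83^1 = - 83/91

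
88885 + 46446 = 135331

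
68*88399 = 6011132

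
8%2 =0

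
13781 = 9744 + 4037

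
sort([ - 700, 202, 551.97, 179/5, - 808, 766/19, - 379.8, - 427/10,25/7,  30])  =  [-808, - 700, - 379.8,-427/10,25/7, 30,179/5,766/19,202, 551.97]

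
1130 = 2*565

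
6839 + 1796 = 8635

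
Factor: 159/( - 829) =-3^1*53^1*829^( - 1 )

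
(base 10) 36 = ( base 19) 1H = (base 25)1B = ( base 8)44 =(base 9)40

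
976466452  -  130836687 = 845629765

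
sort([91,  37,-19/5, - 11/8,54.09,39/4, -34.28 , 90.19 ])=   [-34.28,-19/5, - 11/8,39/4 , 37,54.09,90.19, 91 ]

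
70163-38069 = 32094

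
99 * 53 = 5247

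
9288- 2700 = 6588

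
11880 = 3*3960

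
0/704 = 0 = 0.00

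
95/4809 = 95/4809 = 0.02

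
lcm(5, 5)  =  5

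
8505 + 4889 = 13394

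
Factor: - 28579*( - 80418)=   2298266022 = 2^1*3^1*13^1*1031^1*28579^1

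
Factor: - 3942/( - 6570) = 3^1*5^( - 1 ) = 3/5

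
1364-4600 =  - 3236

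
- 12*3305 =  - 39660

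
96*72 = 6912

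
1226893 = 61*20113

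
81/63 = 1 + 2/7 = 1.29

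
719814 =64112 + 655702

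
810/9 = 90= 90.00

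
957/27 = 319/9 = 35.44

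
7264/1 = 7264 =7264.00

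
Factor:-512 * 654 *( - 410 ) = 137287680 = 2^11*3^1*5^1*41^1*109^1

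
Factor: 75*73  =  5475 = 3^1 * 5^2 * 73^1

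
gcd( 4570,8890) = 10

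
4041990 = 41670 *97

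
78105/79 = 78105/79 = 988.67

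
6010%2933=144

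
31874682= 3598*8859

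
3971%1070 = 761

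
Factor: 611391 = 3^1 *11^1 * 97^1*191^1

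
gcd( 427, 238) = 7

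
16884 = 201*84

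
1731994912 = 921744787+810250125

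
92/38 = 46/19=2.42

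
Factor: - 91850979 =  - 3^1*11^3*23003^1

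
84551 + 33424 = 117975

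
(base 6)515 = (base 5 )1231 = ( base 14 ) d9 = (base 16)BF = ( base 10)191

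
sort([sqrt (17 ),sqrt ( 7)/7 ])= [ sqrt( 7 ) /7, sqrt( 17 )]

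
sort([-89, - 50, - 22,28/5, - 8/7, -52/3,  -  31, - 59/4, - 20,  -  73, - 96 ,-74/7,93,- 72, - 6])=[-96, - 89,-73, - 72 , - 50 , - 31,  -  22, - 20, - 52/3, - 59/4,- 74/7, - 6, - 8/7, 28/5,93]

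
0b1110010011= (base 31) TG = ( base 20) 25f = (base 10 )915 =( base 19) 2a3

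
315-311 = 4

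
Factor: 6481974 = 2^1*3^1*1080329^1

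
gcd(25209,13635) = 9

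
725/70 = 145/14  =  10.36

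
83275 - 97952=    - 14677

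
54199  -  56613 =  - 2414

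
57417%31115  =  26302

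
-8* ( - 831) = 6648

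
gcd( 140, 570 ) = 10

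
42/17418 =7/2903 = 0.00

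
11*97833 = 1076163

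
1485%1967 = 1485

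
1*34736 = 34736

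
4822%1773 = 1276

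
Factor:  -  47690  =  - 2^1 * 5^1*19^1*251^1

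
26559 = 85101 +-58542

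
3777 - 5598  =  -1821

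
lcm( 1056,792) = 3168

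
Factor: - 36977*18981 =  - 701860437 = - 3^3*19^1*37^1*103^1*359^1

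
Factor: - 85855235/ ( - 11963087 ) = 5^1* 17^( - 1 )* 409^1 * 41983^1*703711^(- 1)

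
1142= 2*571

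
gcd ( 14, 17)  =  1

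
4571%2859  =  1712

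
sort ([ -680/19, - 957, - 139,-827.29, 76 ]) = [ - 957, - 827.29, -139,-680/19, 76]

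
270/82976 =135/41488 = 0.00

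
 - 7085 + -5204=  - 12289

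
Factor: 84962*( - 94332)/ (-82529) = 8014635384/82529 = 2^3*3^1*7^1*23^1* 1123^1*1847^1*82529^(  -  1 )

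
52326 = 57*918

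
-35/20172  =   - 1 + 20137/20172 = - 0.00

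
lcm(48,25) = 1200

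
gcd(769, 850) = 1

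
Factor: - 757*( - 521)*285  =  3^1*5^1*19^1*521^1*757^1 = 112403145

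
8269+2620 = 10889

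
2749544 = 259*10616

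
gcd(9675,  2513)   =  1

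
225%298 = 225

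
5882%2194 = 1494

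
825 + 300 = 1125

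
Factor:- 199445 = - 5^1*113^1*353^1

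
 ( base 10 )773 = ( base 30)PN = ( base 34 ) mp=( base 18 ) 26H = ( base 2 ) 1100000101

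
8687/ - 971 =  - 9 + 52/971 = - 8.95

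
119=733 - 614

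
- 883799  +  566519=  - 317280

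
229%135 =94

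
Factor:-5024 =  - 2^5*157^1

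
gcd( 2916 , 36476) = 4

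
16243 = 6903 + 9340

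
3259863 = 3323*981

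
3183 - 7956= - 4773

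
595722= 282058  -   - 313664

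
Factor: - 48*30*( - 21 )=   30240 = 2^5 * 3^3*5^1*7^1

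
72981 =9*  8109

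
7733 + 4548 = 12281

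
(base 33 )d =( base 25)D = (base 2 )1101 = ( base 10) 13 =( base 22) D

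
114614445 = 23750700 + 90863745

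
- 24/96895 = -1  +  96871/96895 =-0.00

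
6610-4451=2159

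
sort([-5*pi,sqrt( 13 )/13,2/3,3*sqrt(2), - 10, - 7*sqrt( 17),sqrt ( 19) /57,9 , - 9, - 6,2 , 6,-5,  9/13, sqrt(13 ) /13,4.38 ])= [ - 7*sqrt( 17 ), - 5*pi,- 10,  -  9, - 6, - 5,  sqrt(19) /57,sqrt( 13 ) /13,sqrt(13) /13,2/3, 9/13,2,  3*sqrt( 2), 4.38,6,9 ] 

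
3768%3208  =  560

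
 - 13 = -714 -  -  701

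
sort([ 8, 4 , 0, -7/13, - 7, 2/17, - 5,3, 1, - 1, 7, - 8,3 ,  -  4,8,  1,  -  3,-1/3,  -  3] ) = [ - 8,  -  7  ,  -  5,-4 , - 3 ,- 3, - 1, - 7/13, - 1/3, 0, 2/17,1,1,3,3,4,7, 8, 8 ] 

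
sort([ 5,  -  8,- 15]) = [-15,-8,  5 ]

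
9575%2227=667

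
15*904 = 13560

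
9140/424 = 21+59/106 = 21.56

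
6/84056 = 3/42028= 0.00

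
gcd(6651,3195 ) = 9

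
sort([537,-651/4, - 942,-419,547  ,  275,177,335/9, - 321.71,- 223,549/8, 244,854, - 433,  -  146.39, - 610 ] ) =[ - 942, - 610,-433, - 419,-321.71,-223,-651/4,-146.39,335/9, 549/8, 177, 244,275, 537,547, 854 ]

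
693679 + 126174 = 819853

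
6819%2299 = 2221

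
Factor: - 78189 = -3^1*67^1*389^1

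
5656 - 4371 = 1285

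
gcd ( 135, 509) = 1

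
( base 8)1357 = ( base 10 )751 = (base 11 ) 623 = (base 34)m3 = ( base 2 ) 1011101111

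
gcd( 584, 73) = 73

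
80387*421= 33842927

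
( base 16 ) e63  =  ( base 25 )5M8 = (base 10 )3683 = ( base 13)18A4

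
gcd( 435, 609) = 87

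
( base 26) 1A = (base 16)24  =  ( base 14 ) 28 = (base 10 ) 36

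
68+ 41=109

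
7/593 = 7/593=0.01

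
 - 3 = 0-3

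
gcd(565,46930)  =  5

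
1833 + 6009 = 7842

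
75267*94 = 7075098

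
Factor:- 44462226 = -2^1* 3^1*7410371^1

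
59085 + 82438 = 141523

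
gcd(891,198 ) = 99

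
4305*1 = 4305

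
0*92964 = 0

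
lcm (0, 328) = 0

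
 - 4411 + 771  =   - 3640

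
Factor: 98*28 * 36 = 2^5*3^2*7^3 = 98784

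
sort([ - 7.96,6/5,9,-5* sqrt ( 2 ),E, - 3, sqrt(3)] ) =[ -7.96, - 5*sqrt( 2) , - 3 , 6/5,  sqrt( 3), E,9]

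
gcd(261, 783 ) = 261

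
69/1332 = 23/444  =  0.05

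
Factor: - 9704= -2^3*1213^1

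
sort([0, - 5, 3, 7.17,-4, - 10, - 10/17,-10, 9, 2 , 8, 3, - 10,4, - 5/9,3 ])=[-10, - 10, - 10,-5,-4, - 10/17, - 5/9,0, 2,3 , 3, 3, 4 , 7.17, 8,9 ] 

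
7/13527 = 7/13527 =0.00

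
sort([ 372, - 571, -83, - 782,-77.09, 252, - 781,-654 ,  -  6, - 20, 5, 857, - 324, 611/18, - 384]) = [ - 782,-781, - 654,-571,-384,-324, - 83, - 77.09, - 20, - 6, 5 , 611/18,252,372, 857 ] 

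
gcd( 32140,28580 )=20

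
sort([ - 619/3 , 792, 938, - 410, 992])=[ - 410, - 619/3,792,938, 992]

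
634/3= 211  +  1/3 = 211.33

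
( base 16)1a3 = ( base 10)419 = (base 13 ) 263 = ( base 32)D3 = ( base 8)643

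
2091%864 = 363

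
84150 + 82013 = 166163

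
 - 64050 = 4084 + -68134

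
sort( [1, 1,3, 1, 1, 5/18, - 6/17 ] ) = [ - 6/17,5/18, 1 , 1, 1, 1, 3]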